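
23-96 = -73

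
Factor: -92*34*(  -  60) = 2^5*3^1*5^1*17^1 *23^1 = 187680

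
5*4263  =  21315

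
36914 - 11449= 25465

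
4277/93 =45  +  92/93 = 45.99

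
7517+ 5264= 12781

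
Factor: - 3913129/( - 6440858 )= 2^(  -  1)*11^1*17^ ( - 1)*43^1*8273^1*189437^( - 1 ) 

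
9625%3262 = 3101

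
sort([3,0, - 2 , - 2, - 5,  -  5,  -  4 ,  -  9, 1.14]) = [ - 9,  -  5, -5, - 4 , - 2, - 2, 0 , 1.14,3]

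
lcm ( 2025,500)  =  40500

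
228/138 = 1+15/23 = 1.65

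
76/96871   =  76/96871 = 0.00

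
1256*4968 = 6239808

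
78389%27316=23757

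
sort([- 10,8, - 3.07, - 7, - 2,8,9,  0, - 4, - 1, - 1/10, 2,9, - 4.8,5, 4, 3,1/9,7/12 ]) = [ - 10, - 7, - 4.8, - 4, - 3.07,-2, - 1, - 1/10,0, 1/9, 7/12,2,3 , 4,5,8, 8,9,9]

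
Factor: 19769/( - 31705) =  - 5^(  -  1) *17^( - 1) * 53^1 = -  53/85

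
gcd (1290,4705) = 5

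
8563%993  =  619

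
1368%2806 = 1368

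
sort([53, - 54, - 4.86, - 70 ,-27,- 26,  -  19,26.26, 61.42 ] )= [ - 70,  -  54,  -  27, - 26, - 19, - 4.86, 26.26, 53,61.42]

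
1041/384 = 347/128= 2.71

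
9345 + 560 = 9905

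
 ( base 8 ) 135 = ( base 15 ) 63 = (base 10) 93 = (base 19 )4h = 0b1011101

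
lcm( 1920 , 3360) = 13440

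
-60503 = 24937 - 85440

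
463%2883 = 463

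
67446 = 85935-18489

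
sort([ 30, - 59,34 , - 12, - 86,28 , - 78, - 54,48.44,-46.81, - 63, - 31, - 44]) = [ - 86, - 78, - 63, - 59 , - 54, - 46.81, - 44, - 31, - 12, 28, 30,34,  48.44 ] 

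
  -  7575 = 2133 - 9708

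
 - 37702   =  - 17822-19880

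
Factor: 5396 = 2^2 * 19^1*71^1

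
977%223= 85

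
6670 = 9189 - 2519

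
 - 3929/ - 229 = 3929/229 = 17.16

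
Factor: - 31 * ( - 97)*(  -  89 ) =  - 267623 = -31^1 * 89^1*97^1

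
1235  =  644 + 591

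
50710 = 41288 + 9422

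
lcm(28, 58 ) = 812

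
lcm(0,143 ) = 0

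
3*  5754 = 17262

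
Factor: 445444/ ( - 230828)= - 13^ ( - 1)*23^( - 1 )*577^1 = -  577/299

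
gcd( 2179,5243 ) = 1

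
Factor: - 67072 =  - 2^9*131^1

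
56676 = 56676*1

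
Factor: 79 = 79^1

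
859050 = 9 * 95450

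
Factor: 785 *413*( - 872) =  - 282706760 = - 2^3*5^1*7^1*59^1 * 109^1 * 157^1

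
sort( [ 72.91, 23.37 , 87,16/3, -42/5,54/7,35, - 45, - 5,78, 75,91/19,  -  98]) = [-98, - 45, - 42/5, - 5,91/19,16/3, 54/7,23.37,  35,72.91 , 75,78,87]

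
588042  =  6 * 98007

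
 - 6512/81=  - 81 +49/81=- 80.40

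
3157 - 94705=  - 91548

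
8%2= 0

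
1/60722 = 1/60722 =0.00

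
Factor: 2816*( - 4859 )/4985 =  - 13682944/4985 = - 2^8* 5^( - 1 )*11^1*43^1 * 113^1*997^(-1 )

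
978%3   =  0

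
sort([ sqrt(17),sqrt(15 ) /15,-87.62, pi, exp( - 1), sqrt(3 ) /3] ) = [ - 87.62, sqrt( 15) /15,exp ( - 1 ), sqrt(3) /3, pi,sqrt(17) ] 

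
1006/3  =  335+1/3 = 335.33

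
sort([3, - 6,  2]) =[ - 6,2,  3]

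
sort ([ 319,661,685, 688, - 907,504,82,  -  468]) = [-907, - 468,82,319, 504,661,685,688 ] 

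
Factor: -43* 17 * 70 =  - 51170 = - 2^1*5^1*7^1*17^1 * 43^1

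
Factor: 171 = 3^2 * 19^1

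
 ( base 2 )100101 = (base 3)1101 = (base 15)27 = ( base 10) 37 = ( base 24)1d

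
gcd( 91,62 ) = 1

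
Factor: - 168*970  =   - 162960= - 2^4*3^1*5^1*7^1*97^1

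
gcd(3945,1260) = 15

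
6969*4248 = 29604312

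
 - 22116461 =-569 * 38869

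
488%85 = 63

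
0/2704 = 0 =0.00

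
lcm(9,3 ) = 9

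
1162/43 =27 + 1/43 =27.02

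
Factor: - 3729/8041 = - 339/731=- 3^1*17^ ( - 1)*43^(-1)*113^1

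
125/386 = 125/386 = 0.32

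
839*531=445509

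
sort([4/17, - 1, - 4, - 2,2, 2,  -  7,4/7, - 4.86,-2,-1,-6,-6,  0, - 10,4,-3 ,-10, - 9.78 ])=[ - 10, - 10,-9.78, - 7, - 6,-6,  -  4.86, - 4, -3, - 2, - 2, - 1 , - 1,0, 4/17,4/7,2 , 2,4]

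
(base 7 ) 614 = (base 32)9H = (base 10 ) 305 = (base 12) 215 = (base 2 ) 100110001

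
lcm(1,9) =9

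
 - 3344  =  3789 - 7133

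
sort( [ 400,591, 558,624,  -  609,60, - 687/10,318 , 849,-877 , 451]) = [  -  877, - 609, - 687/10, 60,318, 400, 451,558,  591, 624,849]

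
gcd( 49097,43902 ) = 1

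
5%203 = 5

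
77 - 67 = 10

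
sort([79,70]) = [70,79] 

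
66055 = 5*13211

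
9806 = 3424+6382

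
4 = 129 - 125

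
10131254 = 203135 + 9928119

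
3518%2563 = 955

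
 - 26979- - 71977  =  44998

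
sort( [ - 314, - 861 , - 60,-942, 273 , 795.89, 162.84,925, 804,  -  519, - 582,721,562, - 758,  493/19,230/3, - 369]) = [ - 942, - 861, - 758, - 582, - 519,-369, - 314,-60, 493/19,230/3,162.84,  273,  562,721, 795.89 , 804 , 925 ]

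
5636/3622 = 2818/1811 = 1.56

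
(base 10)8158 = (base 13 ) 3937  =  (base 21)IAA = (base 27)b54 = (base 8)17736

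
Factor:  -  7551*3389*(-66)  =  1688962374 = 2^1*3^3*11^1*839^1*3389^1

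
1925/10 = 385/2 = 192.50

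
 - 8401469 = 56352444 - 64753913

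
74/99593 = 74/99593= 0.00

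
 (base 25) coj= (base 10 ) 8119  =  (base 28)a9r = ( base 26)C07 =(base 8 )17667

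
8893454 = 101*88054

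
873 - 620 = 253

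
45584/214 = 213  +  1/107 = 213.01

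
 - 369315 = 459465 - 828780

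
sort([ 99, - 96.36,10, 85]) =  [ - 96.36,10,85,  99 ]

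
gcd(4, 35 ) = 1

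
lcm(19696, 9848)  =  19696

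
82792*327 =27072984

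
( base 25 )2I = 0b1000100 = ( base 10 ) 68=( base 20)38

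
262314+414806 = 677120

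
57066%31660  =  25406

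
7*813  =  5691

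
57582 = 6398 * 9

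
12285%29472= 12285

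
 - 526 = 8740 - 9266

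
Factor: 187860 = 2^2*3^1*5^1*31^1*101^1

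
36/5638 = 18/2819 = 0.01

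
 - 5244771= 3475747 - 8720518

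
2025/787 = 2025/787  =  2.57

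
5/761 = 5/761 = 0.01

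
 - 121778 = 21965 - 143743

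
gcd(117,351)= 117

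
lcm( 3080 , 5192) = 181720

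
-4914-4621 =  - 9535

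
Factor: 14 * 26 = 364 = 2^2 * 7^1* 13^1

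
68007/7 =9715 + 2/7 = 9715.29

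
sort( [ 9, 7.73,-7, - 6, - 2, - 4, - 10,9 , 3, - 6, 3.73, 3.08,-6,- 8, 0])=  [ -10, - 8, - 7,-6, - 6,-6, - 4, - 2, 0,  3, 3.08,3.73, 7.73, 9 , 9]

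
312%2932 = 312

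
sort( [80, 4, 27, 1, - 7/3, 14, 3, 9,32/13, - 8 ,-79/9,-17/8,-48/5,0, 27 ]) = [ - 48/5,-79/9, - 8, - 7/3,-17/8, 0, 1, 32/13,  3,  4, 9,14, 27, 27, 80 ]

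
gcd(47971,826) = 7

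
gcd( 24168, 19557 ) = 159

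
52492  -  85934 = - 33442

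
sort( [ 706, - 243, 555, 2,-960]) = [ - 960, - 243,2,555,706] 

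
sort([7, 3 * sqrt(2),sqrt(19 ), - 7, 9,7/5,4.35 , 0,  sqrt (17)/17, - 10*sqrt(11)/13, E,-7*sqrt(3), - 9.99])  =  [ - 7*sqrt( 3 )  ,-9.99,-7, - 10 *sqrt ( 11)/13, 0,sqrt (17)/17,7/5,E , 3 * sqrt ( 2 ), 4.35,sqrt ( 19 ),7 , 9]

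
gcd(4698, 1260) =18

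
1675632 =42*39896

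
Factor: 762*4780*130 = 473506800 = 2^4 * 3^1 * 5^2*13^1*127^1*239^1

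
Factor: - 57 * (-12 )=684 = 2^2*3^2*19^1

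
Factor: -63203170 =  - 2^1 * 5^1* 6320317^1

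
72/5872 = 9/734  =  0.01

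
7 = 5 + 2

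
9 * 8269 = 74421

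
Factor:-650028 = - 2^2*3^1*19^1 * 2851^1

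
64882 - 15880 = 49002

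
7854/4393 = 1+ 3461/4393 = 1.79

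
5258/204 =2629/102 = 25.77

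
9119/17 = 9119/17= 536.41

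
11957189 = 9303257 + 2653932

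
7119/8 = 889  +  7/8 = 889.88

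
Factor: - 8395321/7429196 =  - 2^( - 2)*11^1*19^1*43^ ( - 1) * 47^(  -  1)*919^(  -  1) * 40169^1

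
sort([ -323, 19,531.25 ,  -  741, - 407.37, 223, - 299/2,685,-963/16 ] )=[ - 741, - 407.37,-323,-299/2, - 963/16,19,  223,531.25, 685]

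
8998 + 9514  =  18512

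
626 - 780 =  - 154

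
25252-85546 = -60294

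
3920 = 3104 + 816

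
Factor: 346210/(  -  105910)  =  -389/119 =-  7^ (  -  1 )*17^ ( - 1) * 389^1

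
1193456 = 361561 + 831895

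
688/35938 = 344/17969 = 0.02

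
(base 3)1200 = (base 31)1E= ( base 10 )45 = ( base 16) 2D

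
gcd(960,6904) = 8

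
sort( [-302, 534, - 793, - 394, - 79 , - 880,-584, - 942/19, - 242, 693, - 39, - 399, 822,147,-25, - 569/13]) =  [-880,-793, - 584,-399, - 394, - 302, - 242, - 79, - 942/19,-569/13, - 39, - 25,147 , 534, 693, 822 ] 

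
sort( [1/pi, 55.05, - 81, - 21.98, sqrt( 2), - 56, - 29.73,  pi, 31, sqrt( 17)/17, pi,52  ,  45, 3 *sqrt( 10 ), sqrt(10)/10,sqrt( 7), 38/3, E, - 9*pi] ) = [ - 81, - 56, - 29.73, - 9 *pi, - 21.98, sqrt( 17) /17, sqrt( 10 )/10,  1/pi,sqrt(2), sqrt( 7),E , pi, pi,  3*sqrt(10),38/3,31, 45, 52, 55.05] 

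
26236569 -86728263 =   -  60491694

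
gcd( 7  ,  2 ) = 1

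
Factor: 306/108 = 2^(-1)*3^( - 1 )*17^1 = 17/6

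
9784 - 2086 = 7698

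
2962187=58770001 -55807814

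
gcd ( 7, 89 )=1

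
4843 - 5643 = -800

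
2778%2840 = 2778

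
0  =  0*2795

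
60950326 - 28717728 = 32232598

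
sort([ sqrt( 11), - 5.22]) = [-5.22, sqrt( 11 )]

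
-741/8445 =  - 247/2815=- 0.09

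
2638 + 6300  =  8938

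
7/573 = 7/573 = 0.01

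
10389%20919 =10389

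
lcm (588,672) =4704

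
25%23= 2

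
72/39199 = 72/39199 =0.00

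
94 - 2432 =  - 2338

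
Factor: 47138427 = 3^2 * 7^1*29^1*25801^1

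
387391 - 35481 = 351910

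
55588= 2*27794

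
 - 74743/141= - 531+128/141 = - 530.09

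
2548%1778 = 770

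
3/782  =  3/782 = 0.00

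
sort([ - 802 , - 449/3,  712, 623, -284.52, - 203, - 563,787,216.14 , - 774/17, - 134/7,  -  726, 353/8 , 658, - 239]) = [ - 802, - 726, - 563,- 284.52 ,  -  239, - 203, - 449/3 , - 774/17,-134/7, 353/8,216.14, 623, 658, 712 , 787 ]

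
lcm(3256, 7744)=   286528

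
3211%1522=167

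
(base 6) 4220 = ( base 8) 1664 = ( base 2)1110110100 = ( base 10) 948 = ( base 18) 2gc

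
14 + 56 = 70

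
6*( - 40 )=- 240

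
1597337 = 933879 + 663458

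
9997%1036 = 673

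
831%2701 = 831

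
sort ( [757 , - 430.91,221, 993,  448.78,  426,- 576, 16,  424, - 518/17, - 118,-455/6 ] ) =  [ - 576, - 430.91 ,-118,-455/6,-518/17,16,  221, 424,426, 448.78, 757,993]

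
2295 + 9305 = 11600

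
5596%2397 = 802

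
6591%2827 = 937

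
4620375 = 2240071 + 2380304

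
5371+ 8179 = 13550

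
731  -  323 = 408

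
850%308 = 234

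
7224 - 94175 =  - 86951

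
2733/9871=2733/9871 = 0.28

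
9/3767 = 9/3767 = 0.00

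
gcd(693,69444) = 9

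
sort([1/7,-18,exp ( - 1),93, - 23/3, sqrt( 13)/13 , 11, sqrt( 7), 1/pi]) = [ - 18,  -  23/3, 1/7, sqrt(13)/13, 1/pi, exp(- 1),sqrt(7),  11, 93 ]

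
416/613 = 416/613= 0.68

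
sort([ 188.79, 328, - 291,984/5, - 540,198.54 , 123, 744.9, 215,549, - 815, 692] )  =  [ - 815, - 540, - 291,123,188.79,984/5, 198.54,215,328,549, 692,744.9 ] 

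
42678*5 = 213390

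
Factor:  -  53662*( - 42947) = 2304621914 = 2^1*7^1*67^1*641^1*3833^1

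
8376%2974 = 2428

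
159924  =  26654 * 6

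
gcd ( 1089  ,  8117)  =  1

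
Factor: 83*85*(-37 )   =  -261035 = -  5^1*17^1*37^1*83^1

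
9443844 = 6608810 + 2835034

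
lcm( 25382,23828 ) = 1167572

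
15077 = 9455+5622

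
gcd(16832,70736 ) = 16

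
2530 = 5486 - 2956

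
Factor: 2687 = 2687^1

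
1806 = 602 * 3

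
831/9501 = 277/3167  =  0.09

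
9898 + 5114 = 15012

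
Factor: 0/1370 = 0^1 = 0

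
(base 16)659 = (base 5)23000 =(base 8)3131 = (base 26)2ad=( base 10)1625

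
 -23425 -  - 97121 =73696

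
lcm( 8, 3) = 24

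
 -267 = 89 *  ( - 3 ) 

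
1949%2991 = 1949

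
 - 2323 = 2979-5302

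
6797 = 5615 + 1182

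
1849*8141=15052709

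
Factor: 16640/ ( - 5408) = - 40/13 = - 2^3*5^1*  13^( - 1) 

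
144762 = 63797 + 80965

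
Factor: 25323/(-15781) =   -  3^1*23^1*43^(  -  1 ) = -69/43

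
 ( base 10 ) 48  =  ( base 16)30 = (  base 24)20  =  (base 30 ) 1i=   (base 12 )40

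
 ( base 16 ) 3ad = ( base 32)td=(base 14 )4b3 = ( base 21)22H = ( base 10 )941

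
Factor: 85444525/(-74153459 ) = -5^2*31^1*271^ ( - 1)*110251^1*273629^ ( - 1)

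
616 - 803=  - 187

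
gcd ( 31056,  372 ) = 12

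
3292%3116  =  176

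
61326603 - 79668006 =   -  18341403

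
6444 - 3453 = 2991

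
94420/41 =2302 + 38/41=2302.93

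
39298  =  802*49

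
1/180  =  1/180 = 0.01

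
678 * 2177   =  1476006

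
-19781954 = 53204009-72985963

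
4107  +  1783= 5890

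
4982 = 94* 53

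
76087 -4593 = 71494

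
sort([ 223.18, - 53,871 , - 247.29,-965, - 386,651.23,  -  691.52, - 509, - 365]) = [ - 965, - 691.52, - 509, - 386, - 365, - 247.29, - 53, 223.18 , 651.23,871 ] 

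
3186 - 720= 2466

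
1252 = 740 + 512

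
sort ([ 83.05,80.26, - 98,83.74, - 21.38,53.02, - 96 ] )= [ - 98, - 96  , - 21.38, 53.02,80.26,83.05 , 83.74]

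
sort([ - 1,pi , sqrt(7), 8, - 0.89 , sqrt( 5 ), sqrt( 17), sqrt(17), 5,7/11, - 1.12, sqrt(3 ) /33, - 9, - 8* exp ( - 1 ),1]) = [ - 9, - 8*exp(-1), - 1.12, - 1, - 0.89, sqrt(3)/33,7/11, 1 , sqrt( 5 ),sqrt( 7 ) , pi,sqrt ( 17 ),sqrt( 17 ),5,8 ] 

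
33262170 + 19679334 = 52941504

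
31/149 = 31/149  =  0.21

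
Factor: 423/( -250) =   -  2^(-1) * 3^2*5^(-3 )*47^1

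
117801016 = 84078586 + 33722430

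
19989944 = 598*33428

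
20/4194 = 10/2097 = 0.00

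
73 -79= - 6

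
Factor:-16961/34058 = - 2^( - 1 )*7^1*2423^1* 17029^( - 1)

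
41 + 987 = 1028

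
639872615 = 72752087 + 567120528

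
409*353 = 144377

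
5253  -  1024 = 4229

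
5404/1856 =1351/464= 2.91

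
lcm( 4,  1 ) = 4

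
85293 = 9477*9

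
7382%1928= 1598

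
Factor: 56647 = 37^1*1531^1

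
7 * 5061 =35427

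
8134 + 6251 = 14385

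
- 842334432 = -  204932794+- 637401638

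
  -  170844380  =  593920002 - 764764382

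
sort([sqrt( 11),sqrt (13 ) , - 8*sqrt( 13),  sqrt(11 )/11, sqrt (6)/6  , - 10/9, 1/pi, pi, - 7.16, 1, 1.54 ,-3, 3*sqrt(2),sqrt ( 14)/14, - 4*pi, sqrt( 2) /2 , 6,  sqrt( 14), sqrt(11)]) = [ - 8*sqrt( 13), - 4*pi ,-7.16 , - 3, - 10/9 , sqrt( 14)/14, sqrt ( 11)/11,  1/pi,  sqrt( 6)/6, sqrt( 2)/2,1, 1.54, pi,sqrt (11 ) , sqrt( 11),sqrt(13), sqrt(14 ) , 3*sqrt(2 ), 6]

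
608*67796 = 41219968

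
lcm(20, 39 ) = 780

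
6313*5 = 31565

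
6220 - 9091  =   - 2871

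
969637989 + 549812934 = 1519450923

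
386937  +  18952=405889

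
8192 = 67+8125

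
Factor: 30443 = 7^1 * 4349^1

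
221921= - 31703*( - 7) 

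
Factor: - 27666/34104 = - 2^( - 2 )*3^1*7^ ( - 2 )*53^1 = -159/196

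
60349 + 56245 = 116594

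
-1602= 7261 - 8863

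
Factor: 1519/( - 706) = - 2^( - 1)*7^2*31^1*353^( - 1)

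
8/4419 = 8/4419  =  0.00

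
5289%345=114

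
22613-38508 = - 15895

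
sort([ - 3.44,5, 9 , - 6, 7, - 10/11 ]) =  [ -6, - 3.44, - 10/11,5,7, 9]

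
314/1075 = 314/1075= 0.29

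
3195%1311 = 573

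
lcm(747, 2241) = 2241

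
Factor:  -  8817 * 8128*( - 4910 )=351873068160 = 2^7*3^1*5^1*127^1*491^1*2939^1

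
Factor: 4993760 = 2^5 * 5^1*23^2*59^1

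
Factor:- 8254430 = -2^1*5^1*825443^1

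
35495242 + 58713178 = 94208420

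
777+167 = 944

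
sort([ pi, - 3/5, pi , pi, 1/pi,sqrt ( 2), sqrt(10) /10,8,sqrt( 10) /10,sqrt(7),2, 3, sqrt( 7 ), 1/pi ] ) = [ - 3/5 , sqrt ( 10 ) /10,sqrt( 10 ) /10,1/pi, 1/pi, sqrt (2),2,sqrt(7),sqrt( 7),3,pi, pi,pi,8] 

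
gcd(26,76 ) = 2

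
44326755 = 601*73755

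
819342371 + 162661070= 982003441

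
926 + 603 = 1529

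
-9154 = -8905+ - 249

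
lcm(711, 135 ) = 10665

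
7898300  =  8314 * 950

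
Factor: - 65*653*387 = -3^2*5^1*13^1*43^1 * 653^1 = - 16426215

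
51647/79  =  51647/79=653.76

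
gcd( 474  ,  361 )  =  1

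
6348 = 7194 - 846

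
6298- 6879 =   -  581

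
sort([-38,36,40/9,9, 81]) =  [ - 38,40/9, 9, 36, 81]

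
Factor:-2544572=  - 2^2*127^1*5009^1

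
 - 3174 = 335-3509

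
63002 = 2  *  31501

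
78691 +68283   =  146974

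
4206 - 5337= - 1131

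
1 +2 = 3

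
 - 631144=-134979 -496165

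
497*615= 305655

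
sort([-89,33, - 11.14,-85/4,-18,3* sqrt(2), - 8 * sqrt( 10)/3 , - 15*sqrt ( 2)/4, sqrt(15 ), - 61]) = [ - 89,- 61, - 85/4,-18, - 11.14, - 8*sqrt(10)/3, - 15 * sqrt(2)/4,sqrt( 15),3*sqrt ( 2),33]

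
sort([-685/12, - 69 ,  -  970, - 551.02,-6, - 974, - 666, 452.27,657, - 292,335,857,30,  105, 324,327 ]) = [ - 974,  -  970, - 666,-551.02, - 292,  -  69,-685/12 , - 6,30,105, 324,327,335,452.27,657,857 ] 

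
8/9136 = 1/1142 =0.00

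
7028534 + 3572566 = 10601100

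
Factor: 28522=2^1 * 13^1 * 1097^1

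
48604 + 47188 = 95792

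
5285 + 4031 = 9316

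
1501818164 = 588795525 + 913022639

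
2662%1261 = 140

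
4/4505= 4/4505 = 0.00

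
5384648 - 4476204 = 908444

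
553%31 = 26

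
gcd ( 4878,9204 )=6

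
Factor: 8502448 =2^4*17^1*31259^1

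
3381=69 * 49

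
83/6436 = 83/6436 = 0.01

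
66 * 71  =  4686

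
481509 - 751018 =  - 269509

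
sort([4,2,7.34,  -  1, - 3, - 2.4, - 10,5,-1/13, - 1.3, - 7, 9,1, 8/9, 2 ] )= [ - 10,  -  7,-3, - 2.4, - 1.3, - 1,-1/13,8/9,1,2,  2 , 4, 5 , 7.34, 9 ] 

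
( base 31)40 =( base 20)64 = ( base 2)1111100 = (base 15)84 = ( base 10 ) 124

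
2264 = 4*566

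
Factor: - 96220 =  - 2^2*5^1*17^1*283^1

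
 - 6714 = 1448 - 8162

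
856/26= 428/13 = 32.92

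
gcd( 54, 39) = 3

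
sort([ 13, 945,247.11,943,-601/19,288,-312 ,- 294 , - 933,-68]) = [-933 , - 312 ,-294 , -68, - 601/19, 13, 247.11, 288,  943, 945 ]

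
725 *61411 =44522975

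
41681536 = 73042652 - 31361116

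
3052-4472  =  -1420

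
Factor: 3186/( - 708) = -2^( - 1)* 3^2 = - 9/2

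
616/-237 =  - 3 + 95/237=- 2.60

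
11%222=11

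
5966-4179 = 1787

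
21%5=1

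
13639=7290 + 6349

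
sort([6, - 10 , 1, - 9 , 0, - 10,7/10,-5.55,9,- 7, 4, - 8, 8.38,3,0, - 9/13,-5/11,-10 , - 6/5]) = [ - 10 ,-10 , - 10,-9,-8 , - 7, - 5.55, -6/5,-9/13  ,  -  5/11,0,  0,7/10, 1, 3 , 4, 6,8.38, 9]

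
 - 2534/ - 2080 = 1267/1040= 1.22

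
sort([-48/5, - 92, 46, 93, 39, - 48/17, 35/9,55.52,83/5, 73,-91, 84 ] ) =[ - 92, - 91, - 48/5, - 48/17, 35/9,  83/5, 39, 46,55.52,73, 84 , 93]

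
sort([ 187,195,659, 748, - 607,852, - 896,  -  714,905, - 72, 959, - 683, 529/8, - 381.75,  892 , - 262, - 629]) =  [-896, - 714, - 683, - 629, - 607, - 381.75, - 262, -72, 529/8,187, 195, 659, 748 , 852, 892, 905, 959]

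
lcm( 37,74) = 74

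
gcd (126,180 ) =18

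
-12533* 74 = -927442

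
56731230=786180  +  55945050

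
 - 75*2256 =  - 169200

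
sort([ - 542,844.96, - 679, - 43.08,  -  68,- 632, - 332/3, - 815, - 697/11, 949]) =[-815, - 679,-632,-542,-332/3, - 68, - 697/11, - 43.08, 844.96,949]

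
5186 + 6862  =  12048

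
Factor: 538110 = 2^1*3^3*5^1*1993^1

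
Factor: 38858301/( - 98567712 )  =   - 4317589/10951968 = -2^(-5)*3^( - 1)*863^1 * 5003^1*114083^(-1)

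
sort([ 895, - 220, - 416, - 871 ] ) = [ - 871 , - 416,-220,895]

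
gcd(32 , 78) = 2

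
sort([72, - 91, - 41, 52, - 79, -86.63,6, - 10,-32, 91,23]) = [ - 91, - 86.63, - 79, - 41 , - 32, - 10,6, 23, 52, 72, 91 ] 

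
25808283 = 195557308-169749025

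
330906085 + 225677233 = 556583318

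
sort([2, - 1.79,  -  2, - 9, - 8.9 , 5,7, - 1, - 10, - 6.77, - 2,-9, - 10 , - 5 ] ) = [ - 10, - 10, - 9, - 9, - 8.9, - 6.77 , - 5, - 2, - 2, - 1.79, - 1, 2, 5, 7 ]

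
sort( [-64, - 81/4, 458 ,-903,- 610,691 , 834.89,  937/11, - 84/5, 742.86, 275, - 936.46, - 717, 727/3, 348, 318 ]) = [ - 936.46, - 903, - 717, - 610, - 64, - 81/4, - 84/5,937/11 , 727/3, 275, 318, 348,458, 691, 742.86, 834.89] 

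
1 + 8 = 9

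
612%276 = 60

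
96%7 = 5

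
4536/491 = 4536/491 =9.24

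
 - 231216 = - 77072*3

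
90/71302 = 45/35651 = 0.00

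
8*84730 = 677840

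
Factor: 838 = 2^1*419^1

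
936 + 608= 1544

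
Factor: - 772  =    -  2^2*193^1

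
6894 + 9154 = 16048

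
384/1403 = 384/1403 = 0.27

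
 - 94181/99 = -952 +67/99 = -  951.32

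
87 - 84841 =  - 84754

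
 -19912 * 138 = -2747856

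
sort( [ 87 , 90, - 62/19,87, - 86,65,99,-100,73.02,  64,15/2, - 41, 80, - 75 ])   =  [ - 100, - 86, - 75, - 41, - 62/19, 15/2,64, 65,73.02,80,87,87, 90,99]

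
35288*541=19090808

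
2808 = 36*78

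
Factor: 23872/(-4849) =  - 2^6*13^( - 1) = - 64/13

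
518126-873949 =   -  355823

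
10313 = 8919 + 1394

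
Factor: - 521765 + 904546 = 382781 = 7^1*149^1 * 367^1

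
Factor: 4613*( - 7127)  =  -7^1*659^1*7127^1 = - 32876851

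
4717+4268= 8985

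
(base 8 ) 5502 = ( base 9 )3852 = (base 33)2LB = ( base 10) 2882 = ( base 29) 3cb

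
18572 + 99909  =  118481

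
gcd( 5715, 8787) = 3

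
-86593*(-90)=7793370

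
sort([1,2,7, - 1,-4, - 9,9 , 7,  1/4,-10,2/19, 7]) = [-10 , - 9, - 4, - 1, 2/19  ,  1/4  ,  1, 2,7,7,7,9]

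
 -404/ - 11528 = 101/2882= 0.04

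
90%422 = 90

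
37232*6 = 223392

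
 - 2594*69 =- 178986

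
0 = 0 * 16041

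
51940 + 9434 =61374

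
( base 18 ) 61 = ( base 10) 109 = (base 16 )6d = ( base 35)34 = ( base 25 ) 49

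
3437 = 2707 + 730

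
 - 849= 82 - 931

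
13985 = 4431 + 9554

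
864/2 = 432 = 432.00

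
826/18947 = 826/18947 = 0.04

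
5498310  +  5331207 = 10829517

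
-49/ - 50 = 49/50 = 0.98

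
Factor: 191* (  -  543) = -3^1*181^1  *191^1 = -103713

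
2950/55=590/11=53.64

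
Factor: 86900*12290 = 1068001000=2^3*5^3*11^1 *79^1*1229^1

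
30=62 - 32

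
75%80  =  75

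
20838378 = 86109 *242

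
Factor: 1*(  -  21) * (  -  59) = 3^1*7^1*59^1 = 1239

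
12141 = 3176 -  - 8965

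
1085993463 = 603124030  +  482869433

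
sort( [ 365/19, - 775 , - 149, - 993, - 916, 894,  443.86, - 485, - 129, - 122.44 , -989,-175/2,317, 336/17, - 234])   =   [ - 993, - 989  , -916 , - 775, - 485, - 234 , - 149,-129, - 122.44 , - 175/2,  365/19, 336/17 , 317,443.86 , 894]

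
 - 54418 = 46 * ( - 1183)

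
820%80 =20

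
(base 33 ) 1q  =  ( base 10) 59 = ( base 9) 65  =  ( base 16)3B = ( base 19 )32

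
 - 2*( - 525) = 1050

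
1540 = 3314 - 1774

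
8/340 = 2/85 = 0.02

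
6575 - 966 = 5609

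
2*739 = 1478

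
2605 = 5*521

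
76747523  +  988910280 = 1065657803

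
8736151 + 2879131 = 11615282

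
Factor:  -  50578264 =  - 2^3* 11^1*17^1 *33809^1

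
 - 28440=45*( - 632) 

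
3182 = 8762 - 5580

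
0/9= 0 = 0.00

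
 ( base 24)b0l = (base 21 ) E8F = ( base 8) 14325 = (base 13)2b80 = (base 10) 6357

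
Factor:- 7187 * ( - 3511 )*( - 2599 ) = -23^1*113^1*3511^1*7187^1 = - 65582014643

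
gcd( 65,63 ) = 1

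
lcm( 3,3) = 3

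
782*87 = 68034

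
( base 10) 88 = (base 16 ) 58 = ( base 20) 48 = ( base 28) 34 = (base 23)3j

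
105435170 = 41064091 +64371079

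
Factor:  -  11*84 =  - 2^2*3^1*7^1*11^1=-924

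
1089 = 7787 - 6698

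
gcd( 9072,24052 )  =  28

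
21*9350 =196350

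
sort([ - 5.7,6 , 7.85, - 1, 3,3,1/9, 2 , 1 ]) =[ - 5.7, - 1, 1/9,  1, 2,3, 3, 6,7.85]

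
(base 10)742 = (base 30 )om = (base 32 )N6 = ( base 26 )12E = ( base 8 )1346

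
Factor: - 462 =-2^1 * 3^1 * 7^1*11^1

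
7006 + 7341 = 14347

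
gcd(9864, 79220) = 4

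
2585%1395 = 1190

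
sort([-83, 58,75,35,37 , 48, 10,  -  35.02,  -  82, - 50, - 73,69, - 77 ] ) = [-83, -82,- 77, - 73, - 50, - 35.02 , 10,35,37,48, 58,69,75 ] 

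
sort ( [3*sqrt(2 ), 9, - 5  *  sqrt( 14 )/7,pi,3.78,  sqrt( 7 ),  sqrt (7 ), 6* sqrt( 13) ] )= [-5*sqrt(14)/7,sqrt( 7 ), sqrt(7 ), pi,  3.78,3*sqrt(2 ), 9,  6*sqrt( 13)] 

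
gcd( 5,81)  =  1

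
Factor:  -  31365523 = -7^1*19^1*113^1*2087^1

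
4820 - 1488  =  3332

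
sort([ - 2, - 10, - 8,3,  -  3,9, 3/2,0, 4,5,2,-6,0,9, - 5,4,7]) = [ - 10,  -  8,  -  6, - 5, - 3, - 2,0,0,3/2,2,3, 4,4, 5,7,9,9] 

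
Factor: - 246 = - 2^1*3^1  *  41^1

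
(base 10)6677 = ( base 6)50525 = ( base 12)3A45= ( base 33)64B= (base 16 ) 1a15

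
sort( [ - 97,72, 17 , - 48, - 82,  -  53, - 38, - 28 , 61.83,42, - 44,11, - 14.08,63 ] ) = [ - 97,-82, - 53 , - 48, - 44, - 38 , - 28, - 14.08,11,  17, 42,61.83,  63,72]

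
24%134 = 24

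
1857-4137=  - 2280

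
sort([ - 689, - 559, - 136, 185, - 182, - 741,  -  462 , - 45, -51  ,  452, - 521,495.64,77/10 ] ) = [ - 741, - 689, - 559, -521 ,-462, - 182,-136, - 51, - 45,77/10,185, 452,495.64] 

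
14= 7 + 7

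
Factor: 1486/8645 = 2^1 * 5^( - 1 )*7^ ( - 1)*13^(-1 )*19^(-1)*743^1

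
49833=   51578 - 1745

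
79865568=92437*864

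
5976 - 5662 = 314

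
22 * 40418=889196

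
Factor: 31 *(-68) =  - 2^2*17^1*31^1 =-2108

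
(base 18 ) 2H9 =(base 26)1b1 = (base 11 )7A6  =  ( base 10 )963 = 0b1111000011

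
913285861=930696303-17410442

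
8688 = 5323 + 3365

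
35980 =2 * 17990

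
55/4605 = 11/921 = 0.01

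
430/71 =430/71 = 6.06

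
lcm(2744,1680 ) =82320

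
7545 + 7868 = 15413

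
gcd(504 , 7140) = 84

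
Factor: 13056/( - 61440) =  - 2^( - 4 )*5^( - 1 )*17^1  =  - 17/80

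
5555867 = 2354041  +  3201826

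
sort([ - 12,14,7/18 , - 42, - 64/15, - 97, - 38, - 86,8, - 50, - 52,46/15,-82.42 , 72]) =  [ - 97, - 86 , - 82.42, - 52, - 50, -42, - 38, - 12, - 64/15 , 7/18,46/15, 8, 14, 72]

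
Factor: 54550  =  2^1  *5^2*1091^1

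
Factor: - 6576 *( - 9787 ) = 64359312 = 2^4*3^1*137^1*9787^1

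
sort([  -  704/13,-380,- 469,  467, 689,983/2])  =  [-469, - 380, - 704/13,467, 983/2, 689] 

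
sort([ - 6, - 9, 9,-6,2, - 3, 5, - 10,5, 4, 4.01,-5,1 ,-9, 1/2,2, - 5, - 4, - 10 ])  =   [ - 10, - 10,-9, - 9, -6,-6, - 5, -5,-4, - 3, 1/2,1,2,2, 4, 4.01, 5,  5,9] 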